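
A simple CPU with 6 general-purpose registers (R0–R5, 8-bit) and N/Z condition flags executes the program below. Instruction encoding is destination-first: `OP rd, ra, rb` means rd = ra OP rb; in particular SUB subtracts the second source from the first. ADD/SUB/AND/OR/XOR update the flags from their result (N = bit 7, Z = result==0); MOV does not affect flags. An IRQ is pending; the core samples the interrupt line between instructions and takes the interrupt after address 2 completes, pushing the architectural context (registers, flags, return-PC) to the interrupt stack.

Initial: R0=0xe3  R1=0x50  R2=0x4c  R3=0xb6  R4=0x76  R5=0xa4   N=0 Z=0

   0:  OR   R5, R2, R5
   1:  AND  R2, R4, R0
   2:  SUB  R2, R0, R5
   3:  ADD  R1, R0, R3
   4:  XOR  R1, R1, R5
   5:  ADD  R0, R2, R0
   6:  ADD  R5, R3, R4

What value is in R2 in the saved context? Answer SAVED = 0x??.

after  0: R0=0xe3 R1=0x50 R2=0x4c R3=0xb6 R4=0x76 R5=0xec  N=1 Z=0
after  1: R0=0xe3 R1=0x50 R2=0x62 R3=0xb6 R4=0x76 R5=0xec  N=0 Z=0
after  2: R0=0xe3 R1=0x50 R2=0xf7 R3=0xb6 R4=0x76 R5=0xec  N=1 Z=0
-- IRQ taken; context saved, return-PC = 3 --

SAVED = 0xf7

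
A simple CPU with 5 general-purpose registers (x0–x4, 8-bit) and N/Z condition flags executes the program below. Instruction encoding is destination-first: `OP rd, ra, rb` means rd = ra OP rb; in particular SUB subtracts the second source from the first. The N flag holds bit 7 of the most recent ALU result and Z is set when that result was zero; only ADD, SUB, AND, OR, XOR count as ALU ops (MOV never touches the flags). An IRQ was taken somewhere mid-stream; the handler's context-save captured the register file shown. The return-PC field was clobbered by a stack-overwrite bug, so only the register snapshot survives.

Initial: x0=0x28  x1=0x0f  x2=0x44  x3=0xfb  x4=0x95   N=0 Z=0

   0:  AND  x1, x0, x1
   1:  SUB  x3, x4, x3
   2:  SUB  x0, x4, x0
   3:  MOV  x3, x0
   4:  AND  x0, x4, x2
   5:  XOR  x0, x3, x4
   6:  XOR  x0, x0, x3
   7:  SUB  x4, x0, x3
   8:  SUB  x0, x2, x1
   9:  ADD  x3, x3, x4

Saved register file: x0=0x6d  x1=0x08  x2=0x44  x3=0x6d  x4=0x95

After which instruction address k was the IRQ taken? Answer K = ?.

after  0: x0=0x28 x1=0x08 x2=0x44 x3=0xfb x4=0x95  N=0 Z=0
after  1: x0=0x28 x1=0x08 x2=0x44 x3=0x9a x4=0x95  N=1 Z=0
after  2: x0=0x6d x1=0x08 x2=0x44 x3=0x9a x4=0x95  N=0 Z=0
after  3: x0=0x6d x1=0x08 x2=0x44 x3=0x6d x4=0x95  N=0 Z=0
-- IRQ taken; context saved, return-PC = 4 --

K = 3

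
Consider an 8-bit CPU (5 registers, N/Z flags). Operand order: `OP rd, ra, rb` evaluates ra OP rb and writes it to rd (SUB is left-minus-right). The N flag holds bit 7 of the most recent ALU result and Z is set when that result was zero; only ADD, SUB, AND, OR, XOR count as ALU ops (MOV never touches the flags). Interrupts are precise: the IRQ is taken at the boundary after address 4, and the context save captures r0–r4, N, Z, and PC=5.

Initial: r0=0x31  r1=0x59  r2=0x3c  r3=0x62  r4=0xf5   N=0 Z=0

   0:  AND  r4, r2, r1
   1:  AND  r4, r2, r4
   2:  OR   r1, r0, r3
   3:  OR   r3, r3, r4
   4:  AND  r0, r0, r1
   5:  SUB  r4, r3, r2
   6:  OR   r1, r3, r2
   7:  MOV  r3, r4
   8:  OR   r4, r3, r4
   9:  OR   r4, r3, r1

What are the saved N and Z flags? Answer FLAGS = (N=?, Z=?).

FLAGS = (N=0, Z=0)

after  0: r0=0x31 r1=0x59 r2=0x3c r3=0x62 r4=0x18  N=0 Z=0
after  1: r0=0x31 r1=0x59 r2=0x3c r3=0x62 r4=0x18  N=0 Z=0
after  2: r0=0x31 r1=0x73 r2=0x3c r3=0x62 r4=0x18  N=0 Z=0
after  3: r0=0x31 r1=0x73 r2=0x3c r3=0x7a r4=0x18  N=0 Z=0
after  4: r0=0x31 r1=0x73 r2=0x3c r3=0x7a r4=0x18  N=0 Z=0
-- IRQ taken; context saved, return-PC = 5 --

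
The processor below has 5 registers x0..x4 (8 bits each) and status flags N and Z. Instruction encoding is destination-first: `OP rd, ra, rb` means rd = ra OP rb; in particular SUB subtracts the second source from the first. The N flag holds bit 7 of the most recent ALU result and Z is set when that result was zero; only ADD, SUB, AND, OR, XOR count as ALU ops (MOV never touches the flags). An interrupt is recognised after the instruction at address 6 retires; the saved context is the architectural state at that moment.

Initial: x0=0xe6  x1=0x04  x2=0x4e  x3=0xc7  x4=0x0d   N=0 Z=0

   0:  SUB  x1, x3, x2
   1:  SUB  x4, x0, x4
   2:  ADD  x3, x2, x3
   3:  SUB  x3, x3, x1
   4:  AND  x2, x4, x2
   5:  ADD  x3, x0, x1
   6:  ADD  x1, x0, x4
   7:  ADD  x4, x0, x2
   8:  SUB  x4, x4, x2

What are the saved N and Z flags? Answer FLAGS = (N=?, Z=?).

after  0: x0=0xe6 x1=0x79 x2=0x4e x3=0xc7 x4=0x0d  N=0 Z=0
after  1: x0=0xe6 x1=0x79 x2=0x4e x3=0xc7 x4=0xd9  N=1 Z=0
after  2: x0=0xe6 x1=0x79 x2=0x4e x3=0x15 x4=0xd9  N=0 Z=0
after  3: x0=0xe6 x1=0x79 x2=0x4e x3=0x9c x4=0xd9  N=1 Z=0
after  4: x0=0xe6 x1=0x79 x2=0x48 x3=0x9c x4=0xd9  N=0 Z=0
after  5: x0=0xe6 x1=0x79 x2=0x48 x3=0x5f x4=0xd9  N=0 Z=0
after  6: x0=0xe6 x1=0xbf x2=0x48 x3=0x5f x4=0xd9  N=1 Z=0
-- IRQ taken; context saved, return-PC = 7 --

FLAGS = (N=1, Z=0)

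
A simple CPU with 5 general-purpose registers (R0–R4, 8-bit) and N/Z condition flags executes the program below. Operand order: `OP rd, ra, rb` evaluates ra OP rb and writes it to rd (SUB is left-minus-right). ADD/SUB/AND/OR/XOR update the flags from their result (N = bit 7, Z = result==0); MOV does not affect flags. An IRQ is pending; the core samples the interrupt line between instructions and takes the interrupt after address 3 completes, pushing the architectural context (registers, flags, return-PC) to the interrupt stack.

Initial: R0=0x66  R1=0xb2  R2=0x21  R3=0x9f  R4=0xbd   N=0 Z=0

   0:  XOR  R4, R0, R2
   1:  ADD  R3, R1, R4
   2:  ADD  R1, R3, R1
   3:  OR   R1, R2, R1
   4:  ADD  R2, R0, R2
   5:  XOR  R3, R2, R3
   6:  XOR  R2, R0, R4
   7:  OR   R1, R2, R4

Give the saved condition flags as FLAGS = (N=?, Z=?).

after  0: R0=0x66 R1=0xb2 R2=0x21 R3=0x9f R4=0x47  N=0 Z=0
after  1: R0=0x66 R1=0xb2 R2=0x21 R3=0xf9 R4=0x47  N=1 Z=0
after  2: R0=0x66 R1=0xab R2=0x21 R3=0xf9 R4=0x47  N=1 Z=0
after  3: R0=0x66 R1=0xab R2=0x21 R3=0xf9 R4=0x47  N=1 Z=0
-- IRQ taken; context saved, return-PC = 4 --

FLAGS = (N=1, Z=0)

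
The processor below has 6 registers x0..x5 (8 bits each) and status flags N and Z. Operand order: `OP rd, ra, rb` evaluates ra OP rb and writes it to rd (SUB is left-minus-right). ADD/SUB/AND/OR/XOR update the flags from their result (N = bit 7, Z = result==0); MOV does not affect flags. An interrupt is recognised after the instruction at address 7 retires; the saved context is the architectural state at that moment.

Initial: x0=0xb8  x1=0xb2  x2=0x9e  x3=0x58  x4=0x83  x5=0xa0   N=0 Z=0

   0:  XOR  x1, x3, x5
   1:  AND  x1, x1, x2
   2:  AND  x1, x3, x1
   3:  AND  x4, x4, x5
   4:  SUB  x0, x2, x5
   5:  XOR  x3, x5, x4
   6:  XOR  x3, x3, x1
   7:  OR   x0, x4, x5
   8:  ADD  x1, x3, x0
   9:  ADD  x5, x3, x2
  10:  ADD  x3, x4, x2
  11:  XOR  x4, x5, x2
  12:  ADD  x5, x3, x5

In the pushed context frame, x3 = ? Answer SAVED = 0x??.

after  0: x0=0xb8 x1=0xf8 x2=0x9e x3=0x58 x4=0x83 x5=0xa0  N=1 Z=0
after  1: x0=0xb8 x1=0x98 x2=0x9e x3=0x58 x4=0x83 x5=0xa0  N=1 Z=0
after  2: x0=0xb8 x1=0x18 x2=0x9e x3=0x58 x4=0x83 x5=0xa0  N=0 Z=0
after  3: x0=0xb8 x1=0x18 x2=0x9e x3=0x58 x4=0x80 x5=0xa0  N=1 Z=0
after  4: x0=0xfe x1=0x18 x2=0x9e x3=0x58 x4=0x80 x5=0xa0  N=1 Z=0
after  5: x0=0xfe x1=0x18 x2=0x9e x3=0x20 x4=0x80 x5=0xa0  N=0 Z=0
after  6: x0=0xfe x1=0x18 x2=0x9e x3=0x38 x4=0x80 x5=0xa0  N=0 Z=0
after  7: x0=0xa0 x1=0x18 x2=0x9e x3=0x38 x4=0x80 x5=0xa0  N=1 Z=0
-- IRQ taken; context saved, return-PC = 8 --

SAVED = 0x38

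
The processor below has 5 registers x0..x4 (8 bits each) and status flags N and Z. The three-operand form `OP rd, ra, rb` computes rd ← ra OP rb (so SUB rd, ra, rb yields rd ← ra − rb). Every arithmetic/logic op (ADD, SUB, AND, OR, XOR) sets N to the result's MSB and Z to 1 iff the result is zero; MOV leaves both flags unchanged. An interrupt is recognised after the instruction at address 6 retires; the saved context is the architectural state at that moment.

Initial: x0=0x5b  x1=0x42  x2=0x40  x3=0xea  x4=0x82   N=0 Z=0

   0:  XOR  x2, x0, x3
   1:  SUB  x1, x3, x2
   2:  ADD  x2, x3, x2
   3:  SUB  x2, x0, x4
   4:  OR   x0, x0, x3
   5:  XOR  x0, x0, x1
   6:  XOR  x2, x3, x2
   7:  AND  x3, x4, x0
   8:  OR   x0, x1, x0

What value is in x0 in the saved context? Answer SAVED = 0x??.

after  0: x0=0x5b x1=0x42 x2=0xb1 x3=0xea x4=0x82  N=1 Z=0
after  1: x0=0x5b x1=0x39 x2=0xb1 x3=0xea x4=0x82  N=0 Z=0
after  2: x0=0x5b x1=0x39 x2=0x9b x3=0xea x4=0x82  N=1 Z=0
after  3: x0=0x5b x1=0x39 x2=0xd9 x3=0xea x4=0x82  N=1 Z=0
after  4: x0=0xfb x1=0x39 x2=0xd9 x3=0xea x4=0x82  N=1 Z=0
after  5: x0=0xc2 x1=0x39 x2=0xd9 x3=0xea x4=0x82  N=1 Z=0
after  6: x0=0xc2 x1=0x39 x2=0x33 x3=0xea x4=0x82  N=0 Z=0
-- IRQ taken; context saved, return-PC = 7 --

SAVED = 0xc2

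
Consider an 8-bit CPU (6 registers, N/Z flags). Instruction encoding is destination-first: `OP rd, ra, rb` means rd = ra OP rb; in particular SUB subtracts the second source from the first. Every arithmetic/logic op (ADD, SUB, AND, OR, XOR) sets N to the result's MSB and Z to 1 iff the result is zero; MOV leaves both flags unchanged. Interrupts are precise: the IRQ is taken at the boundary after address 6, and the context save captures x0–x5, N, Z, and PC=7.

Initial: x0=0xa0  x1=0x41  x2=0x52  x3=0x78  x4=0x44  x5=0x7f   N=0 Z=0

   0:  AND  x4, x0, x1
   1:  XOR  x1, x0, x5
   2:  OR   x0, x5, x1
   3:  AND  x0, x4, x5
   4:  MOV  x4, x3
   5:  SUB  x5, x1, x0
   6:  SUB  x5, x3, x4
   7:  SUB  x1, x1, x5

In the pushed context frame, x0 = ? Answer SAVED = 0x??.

SAVED = 0x00

after  0: x0=0xa0 x1=0x41 x2=0x52 x3=0x78 x4=0x00 x5=0x7f  N=0 Z=1
after  1: x0=0xa0 x1=0xdf x2=0x52 x3=0x78 x4=0x00 x5=0x7f  N=1 Z=0
after  2: x0=0xff x1=0xdf x2=0x52 x3=0x78 x4=0x00 x5=0x7f  N=1 Z=0
after  3: x0=0x00 x1=0xdf x2=0x52 x3=0x78 x4=0x00 x5=0x7f  N=0 Z=1
after  4: x0=0x00 x1=0xdf x2=0x52 x3=0x78 x4=0x78 x5=0x7f  N=0 Z=1
after  5: x0=0x00 x1=0xdf x2=0x52 x3=0x78 x4=0x78 x5=0xdf  N=1 Z=0
after  6: x0=0x00 x1=0xdf x2=0x52 x3=0x78 x4=0x78 x5=0x00  N=0 Z=1
-- IRQ taken; context saved, return-PC = 7 --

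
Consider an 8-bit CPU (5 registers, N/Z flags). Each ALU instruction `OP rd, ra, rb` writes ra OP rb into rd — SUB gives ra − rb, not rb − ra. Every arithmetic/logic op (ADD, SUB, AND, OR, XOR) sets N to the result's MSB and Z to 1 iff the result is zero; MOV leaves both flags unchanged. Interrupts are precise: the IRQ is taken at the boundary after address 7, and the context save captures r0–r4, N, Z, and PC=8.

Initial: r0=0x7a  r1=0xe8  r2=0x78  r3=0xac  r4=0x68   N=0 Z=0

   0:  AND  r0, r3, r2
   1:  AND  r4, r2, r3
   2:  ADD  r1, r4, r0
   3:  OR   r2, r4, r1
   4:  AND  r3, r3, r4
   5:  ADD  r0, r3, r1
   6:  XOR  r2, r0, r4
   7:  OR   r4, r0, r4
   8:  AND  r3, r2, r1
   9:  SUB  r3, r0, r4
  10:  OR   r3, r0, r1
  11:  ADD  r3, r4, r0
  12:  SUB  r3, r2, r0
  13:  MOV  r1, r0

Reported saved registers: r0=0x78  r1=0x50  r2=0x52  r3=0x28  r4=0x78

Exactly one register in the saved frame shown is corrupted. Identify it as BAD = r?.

BAD = r2

after  0: r0=0x28 r1=0xe8 r2=0x78 r3=0xac r4=0x68  N=0 Z=0
after  1: r0=0x28 r1=0xe8 r2=0x78 r3=0xac r4=0x28  N=0 Z=0
after  2: r0=0x28 r1=0x50 r2=0x78 r3=0xac r4=0x28  N=0 Z=0
after  3: r0=0x28 r1=0x50 r2=0x78 r3=0xac r4=0x28  N=0 Z=0
after  4: r0=0x28 r1=0x50 r2=0x78 r3=0x28 r4=0x28  N=0 Z=0
after  5: r0=0x78 r1=0x50 r2=0x78 r3=0x28 r4=0x28  N=0 Z=0
after  6: r0=0x78 r1=0x50 r2=0x50 r3=0x28 r4=0x28  N=0 Z=0
after  7: r0=0x78 r1=0x50 r2=0x50 r3=0x28 r4=0x78  N=0 Z=0
-- IRQ taken; context saved, return-PC = 8 --
mismatch: r2: reported 0x52 vs actual 0x50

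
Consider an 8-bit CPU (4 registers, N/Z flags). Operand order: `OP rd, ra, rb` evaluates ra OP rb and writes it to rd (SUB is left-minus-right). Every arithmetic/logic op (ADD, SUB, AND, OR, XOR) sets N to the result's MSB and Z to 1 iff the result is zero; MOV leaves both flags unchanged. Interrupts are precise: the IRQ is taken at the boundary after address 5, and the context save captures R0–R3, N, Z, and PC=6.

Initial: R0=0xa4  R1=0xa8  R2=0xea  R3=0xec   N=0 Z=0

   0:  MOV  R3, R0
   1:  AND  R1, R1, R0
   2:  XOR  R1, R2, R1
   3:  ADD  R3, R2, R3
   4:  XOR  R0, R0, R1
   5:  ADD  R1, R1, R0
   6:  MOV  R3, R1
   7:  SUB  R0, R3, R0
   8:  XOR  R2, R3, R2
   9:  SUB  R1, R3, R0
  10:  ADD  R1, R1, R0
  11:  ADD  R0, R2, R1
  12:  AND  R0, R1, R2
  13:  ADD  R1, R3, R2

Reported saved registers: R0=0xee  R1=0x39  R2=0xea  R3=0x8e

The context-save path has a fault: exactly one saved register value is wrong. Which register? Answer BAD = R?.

after  0: R0=0xa4 R1=0xa8 R2=0xea R3=0xa4  N=0 Z=0
after  1: R0=0xa4 R1=0xa0 R2=0xea R3=0xa4  N=1 Z=0
after  2: R0=0xa4 R1=0x4a R2=0xea R3=0xa4  N=0 Z=0
after  3: R0=0xa4 R1=0x4a R2=0xea R3=0x8e  N=1 Z=0
after  4: R0=0xee R1=0x4a R2=0xea R3=0x8e  N=1 Z=0
after  5: R0=0xee R1=0x38 R2=0xea R3=0x8e  N=0 Z=0
-- IRQ taken; context saved, return-PC = 6 --
mismatch: R1: reported 0x39 vs actual 0x38

BAD = R1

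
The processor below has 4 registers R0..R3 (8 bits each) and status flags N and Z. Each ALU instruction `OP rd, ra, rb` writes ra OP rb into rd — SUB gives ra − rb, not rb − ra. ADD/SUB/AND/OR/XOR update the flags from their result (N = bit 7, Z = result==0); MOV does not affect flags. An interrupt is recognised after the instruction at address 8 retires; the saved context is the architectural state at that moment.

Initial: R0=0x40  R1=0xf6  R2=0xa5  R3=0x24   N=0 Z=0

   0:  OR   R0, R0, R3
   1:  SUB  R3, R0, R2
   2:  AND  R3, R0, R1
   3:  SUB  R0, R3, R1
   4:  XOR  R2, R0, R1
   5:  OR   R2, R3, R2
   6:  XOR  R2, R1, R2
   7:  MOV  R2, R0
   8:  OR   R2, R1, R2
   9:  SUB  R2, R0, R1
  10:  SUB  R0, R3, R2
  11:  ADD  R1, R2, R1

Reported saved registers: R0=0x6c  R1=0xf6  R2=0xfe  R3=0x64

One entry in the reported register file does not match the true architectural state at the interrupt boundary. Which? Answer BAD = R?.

after  0: R0=0x64 R1=0xf6 R2=0xa5 R3=0x24  N=0 Z=0
after  1: R0=0x64 R1=0xf6 R2=0xa5 R3=0xbf  N=1 Z=0
after  2: R0=0x64 R1=0xf6 R2=0xa5 R3=0x64  N=0 Z=0
after  3: R0=0x6e R1=0xf6 R2=0xa5 R3=0x64  N=0 Z=0
after  4: R0=0x6e R1=0xf6 R2=0x98 R3=0x64  N=1 Z=0
after  5: R0=0x6e R1=0xf6 R2=0xfc R3=0x64  N=1 Z=0
after  6: R0=0x6e R1=0xf6 R2=0x0a R3=0x64  N=0 Z=0
after  7: R0=0x6e R1=0xf6 R2=0x6e R3=0x64  N=0 Z=0
after  8: R0=0x6e R1=0xf6 R2=0xfe R3=0x64  N=1 Z=0
-- IRQ taken; context saved, return-PC = 9 --
mismatch: R0: reported 0x6c vs actual 0x6e

BAD = R0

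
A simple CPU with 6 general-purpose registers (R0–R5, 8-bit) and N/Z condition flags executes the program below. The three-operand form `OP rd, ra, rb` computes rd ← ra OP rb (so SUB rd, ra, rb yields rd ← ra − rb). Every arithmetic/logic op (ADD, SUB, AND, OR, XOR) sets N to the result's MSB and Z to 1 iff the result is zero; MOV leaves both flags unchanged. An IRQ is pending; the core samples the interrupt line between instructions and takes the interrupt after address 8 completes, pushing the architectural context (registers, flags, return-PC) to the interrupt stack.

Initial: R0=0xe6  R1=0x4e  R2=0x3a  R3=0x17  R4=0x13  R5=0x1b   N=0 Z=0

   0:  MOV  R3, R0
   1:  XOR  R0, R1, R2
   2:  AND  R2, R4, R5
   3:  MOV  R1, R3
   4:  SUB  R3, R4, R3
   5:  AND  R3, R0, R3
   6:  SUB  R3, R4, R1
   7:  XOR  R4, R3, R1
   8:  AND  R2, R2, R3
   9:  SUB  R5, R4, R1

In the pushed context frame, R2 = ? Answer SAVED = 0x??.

after  0: R0=0xe6 R1=0x4e R2=0x3a R3=0xe6 R4=0x13 R5=0x1b  N=0 Z=0
after  1: R0=0x74 R1=0x4e R2=0x3a R3=0xe6 R4=0x13 R5=0x1b  N=0 Z=0
after  2: R0=0x74 R1=0x4e R2=0x13 R3=0xe6 R4=0x13 R5=0x1b  N=0 Z=0
after  3: R0=0x74 R1=0xe6 R2=0x13 R3=0xe6 R4=0x13 R5=0x1b  N=0 Z=0
after  4: R0=0x74 R1=0xe6 R2=0x13 R3=0x2d R4=0x13 R5=0x1b  N=0 Z=0
after  5: R0=0x74 R1=0xe6 R2=0x13 R3=0x24 R4=0x13 R5=0x1b  N=0 Z=0
after  6: R0=0x74 R1=0xe6 R2=0x13 R3=0x2d R4=0x13 R5=0x1b  N=0 Z=0
after  7: R0=0x74 R1=0xe6 R2=0x13 R3=0x2d R4=0xcb R5=0x1b  N=1 Z=0
after  8: R0=0x74 R1=0xe6 R2=0x01 R3=0x2d R4=0xcb R5=0x1b  N=0 Z=0
-- IRQ taken; context saved, return-PC = 9 --

SAVED = 0x01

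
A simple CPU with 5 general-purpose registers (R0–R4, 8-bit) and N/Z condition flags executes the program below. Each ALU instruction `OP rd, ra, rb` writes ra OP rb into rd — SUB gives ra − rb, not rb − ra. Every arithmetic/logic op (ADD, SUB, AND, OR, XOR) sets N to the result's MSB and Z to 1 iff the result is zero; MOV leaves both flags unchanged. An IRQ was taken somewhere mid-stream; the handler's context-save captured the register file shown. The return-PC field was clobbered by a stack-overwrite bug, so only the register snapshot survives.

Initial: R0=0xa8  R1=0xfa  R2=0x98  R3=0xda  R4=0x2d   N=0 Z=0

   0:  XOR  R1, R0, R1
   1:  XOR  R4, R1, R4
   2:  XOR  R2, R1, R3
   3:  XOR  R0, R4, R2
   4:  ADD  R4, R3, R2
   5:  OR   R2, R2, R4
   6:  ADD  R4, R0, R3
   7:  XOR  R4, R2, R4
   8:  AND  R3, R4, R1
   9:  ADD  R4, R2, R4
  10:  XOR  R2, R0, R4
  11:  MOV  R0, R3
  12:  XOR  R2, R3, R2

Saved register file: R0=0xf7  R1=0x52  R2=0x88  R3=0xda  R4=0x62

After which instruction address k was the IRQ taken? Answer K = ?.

after  0: R0=0xa8 R1=0x52 R2=0x98 R3=0xda R4=0x2d  N=0 Z=0
after  1: R0=0xa8 R1=0x52 R2=0x98 R3=0xda R4=0x7f  N=0 Z=0
after  2: R0=0xa8 R1=0x52 R2=0x88 R3=0xda R4=0x7f  N=1 Z=0
after  3: R0=0xf7 R1=0x52 R2=0x88 R3=0xda R4=0x7f  N=1 Z=0
after  4: R0=0xf7 R1=0x52 R2=0x88 R3=0xda R4=0x62  N=0 Z=0
-- IRQ taken; context saved, return-PC = 5 --

K = 4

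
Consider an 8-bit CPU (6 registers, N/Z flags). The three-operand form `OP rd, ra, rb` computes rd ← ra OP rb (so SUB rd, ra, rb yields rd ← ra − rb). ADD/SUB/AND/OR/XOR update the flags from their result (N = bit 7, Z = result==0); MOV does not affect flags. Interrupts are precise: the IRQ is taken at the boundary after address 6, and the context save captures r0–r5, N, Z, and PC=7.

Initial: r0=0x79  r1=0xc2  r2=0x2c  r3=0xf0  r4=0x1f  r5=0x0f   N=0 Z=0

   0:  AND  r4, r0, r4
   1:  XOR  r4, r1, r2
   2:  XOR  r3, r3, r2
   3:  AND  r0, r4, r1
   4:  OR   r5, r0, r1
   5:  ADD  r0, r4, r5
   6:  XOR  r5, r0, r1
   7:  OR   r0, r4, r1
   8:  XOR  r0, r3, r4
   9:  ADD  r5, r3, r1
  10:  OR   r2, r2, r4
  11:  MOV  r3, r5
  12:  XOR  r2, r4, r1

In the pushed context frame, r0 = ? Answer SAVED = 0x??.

after  0: r0=0x79 r1=0xc2 r2=0x2c r3=0xf0 r4=0x19 r5=0x0f  N=0 Z=0
after  1: r0=0x79 r1=0xc2 r2=0x2c r3=0xf0 r4=0xee r5=0x0f  N=1 Z=0
after  2: r0=0x79 r1=0xc2 r2=0x2c r3=0xdc r4=0xee r5=0x0f  N=1 Z=0
after  3: r0=0xc2 r1=0xc2 r2=0x2c r3=0xdc r4=0xee r5=0x0f  N=1 Z=0
after  4: r0=0xc2 r1=0xc2 r2=0x2c r3=0xdc r4=0xee r5=0xc2  N=1 Z=0
after  5: r0=0xb0 r1=0xc2 r2=0x2c r3=0xdc r4=0xee r5=0xc2  N=1 Z=0
after  6: r0=0xb0 r1=0xc2 r2=0x2c r3=0xdc r4=0xee r5=0x72  N=0 Z=0
-- IRQ taken; context saved, return-PC = 7 --

SAVED = 0xb0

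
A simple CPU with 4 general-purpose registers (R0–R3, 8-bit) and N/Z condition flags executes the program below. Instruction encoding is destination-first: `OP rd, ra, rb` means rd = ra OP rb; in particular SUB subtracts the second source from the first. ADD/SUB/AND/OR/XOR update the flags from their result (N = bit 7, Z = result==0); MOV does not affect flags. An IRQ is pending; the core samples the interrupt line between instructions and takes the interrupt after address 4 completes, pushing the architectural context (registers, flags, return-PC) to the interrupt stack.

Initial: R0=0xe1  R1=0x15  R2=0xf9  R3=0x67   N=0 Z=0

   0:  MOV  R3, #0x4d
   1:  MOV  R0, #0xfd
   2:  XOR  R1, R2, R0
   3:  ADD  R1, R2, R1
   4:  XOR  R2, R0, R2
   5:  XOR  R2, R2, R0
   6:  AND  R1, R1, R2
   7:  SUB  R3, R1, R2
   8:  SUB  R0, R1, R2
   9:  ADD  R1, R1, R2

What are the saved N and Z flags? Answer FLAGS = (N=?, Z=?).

after  0: R0=0xe1 R1=0x15 R2=0xf9 R3=0x4d  N=0 Z=0
after  1: R0=0xfd R1=0x15 R2=0xf9 R3=0x4d  N=0 Z=0
after  2: R0=0xfd R1=0x04 R2=0xf9 R3=0x4d  N=0 Z=0
after  3: R0=0xfd R1=0xfd R2=0xf9 R3=0x4d  N=1 Z=0
after  4: R0=0xfd R1=0xfd R2=0x04 R3=0x4d  N=0 Z=0
-- IRQ taken; context saved, return-PC = 5 --

FLAGS = (N=0, Z=0)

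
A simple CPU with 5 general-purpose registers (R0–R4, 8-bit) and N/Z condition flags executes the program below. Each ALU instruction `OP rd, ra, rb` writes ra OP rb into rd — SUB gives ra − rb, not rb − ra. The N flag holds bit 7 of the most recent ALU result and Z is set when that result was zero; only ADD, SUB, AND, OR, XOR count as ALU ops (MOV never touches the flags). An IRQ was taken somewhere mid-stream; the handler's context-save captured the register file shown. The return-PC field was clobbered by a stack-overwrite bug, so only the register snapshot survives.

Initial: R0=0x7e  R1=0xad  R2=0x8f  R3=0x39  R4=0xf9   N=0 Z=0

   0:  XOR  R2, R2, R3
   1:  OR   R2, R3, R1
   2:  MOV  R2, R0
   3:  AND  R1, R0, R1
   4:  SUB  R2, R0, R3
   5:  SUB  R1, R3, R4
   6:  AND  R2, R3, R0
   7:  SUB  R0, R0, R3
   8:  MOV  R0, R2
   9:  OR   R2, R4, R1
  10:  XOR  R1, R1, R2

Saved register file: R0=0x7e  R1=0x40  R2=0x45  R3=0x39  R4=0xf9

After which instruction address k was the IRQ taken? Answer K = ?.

after  0: R0=0x7e R1=0xad R2=0xb6 R3=0x39 R4=0xf9  N=1 Z=0
after  1: R0=0x7e R1=0xad R2=0xbd R3=0x39 R4=0xf9  N=1 Z=0
after  2: R0=0x7e R1=0xad R2=0x7e R3=0x39 R4=0xf9  N=1 Z=0
after  3: R0=0x7e R1=0x2c R2=0x7e R3=0x39 R4=0xf9  N=0 Z=0
after  4: R0=0x7e R1=0x2c R2=0x45 R3=0x39 R4=0xf9  N=0 Z=0
after  5: R0=0x7e R1=0x40 R2=0x45 R3=0x39 R4=0xf9  N=0 Z=0
-- IRQ taken; context saved, return-PC = 6 --

K = 5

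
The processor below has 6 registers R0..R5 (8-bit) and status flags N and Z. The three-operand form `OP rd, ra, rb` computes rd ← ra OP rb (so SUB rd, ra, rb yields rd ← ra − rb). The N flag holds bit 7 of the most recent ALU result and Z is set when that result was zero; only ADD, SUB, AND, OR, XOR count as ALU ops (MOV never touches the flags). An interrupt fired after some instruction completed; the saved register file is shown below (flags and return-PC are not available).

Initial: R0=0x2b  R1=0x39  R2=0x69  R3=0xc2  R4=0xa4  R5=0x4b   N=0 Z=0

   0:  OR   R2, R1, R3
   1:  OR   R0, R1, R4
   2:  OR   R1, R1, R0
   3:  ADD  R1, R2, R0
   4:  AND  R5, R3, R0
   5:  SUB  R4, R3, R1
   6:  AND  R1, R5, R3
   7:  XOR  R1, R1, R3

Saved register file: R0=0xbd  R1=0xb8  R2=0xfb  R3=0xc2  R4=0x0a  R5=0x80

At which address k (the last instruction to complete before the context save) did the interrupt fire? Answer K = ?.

K = 5

after  0: R0=0x2b R1=0x39 R2=0xfb R3=0xc2 R4=0xa4 R5=0x4b  N=1 Z=0
after  1: R0=0xbd R1=0x39 R2=0xfb R3=0xc2 R4=0xa4 R5=0x4b  N=1 Z=0
after  2: R0=0xbd R1=0xbd R2=0xfb R3=0xc2 R4=0xa4 R5=0x4b  N=1 Z=0
after  3: R0=0xbd R1=0xb8 R2=0xfb R3=0xc2 R4=0xa4 R5=0x4b  N=1 Z=0
after  4: R0=0xbd R1=0xb8 R2=0xfb R3=0xc2 R4=0xa4 R5=0x80  N=1 Z=0
after  5: R0=0xbd R1=0xb8 R2=0xfb R3=0xc2 R4=0x0a R5=0x80  N=0 Z=0
-- IRQ taken; context saved, return-PC = 6 --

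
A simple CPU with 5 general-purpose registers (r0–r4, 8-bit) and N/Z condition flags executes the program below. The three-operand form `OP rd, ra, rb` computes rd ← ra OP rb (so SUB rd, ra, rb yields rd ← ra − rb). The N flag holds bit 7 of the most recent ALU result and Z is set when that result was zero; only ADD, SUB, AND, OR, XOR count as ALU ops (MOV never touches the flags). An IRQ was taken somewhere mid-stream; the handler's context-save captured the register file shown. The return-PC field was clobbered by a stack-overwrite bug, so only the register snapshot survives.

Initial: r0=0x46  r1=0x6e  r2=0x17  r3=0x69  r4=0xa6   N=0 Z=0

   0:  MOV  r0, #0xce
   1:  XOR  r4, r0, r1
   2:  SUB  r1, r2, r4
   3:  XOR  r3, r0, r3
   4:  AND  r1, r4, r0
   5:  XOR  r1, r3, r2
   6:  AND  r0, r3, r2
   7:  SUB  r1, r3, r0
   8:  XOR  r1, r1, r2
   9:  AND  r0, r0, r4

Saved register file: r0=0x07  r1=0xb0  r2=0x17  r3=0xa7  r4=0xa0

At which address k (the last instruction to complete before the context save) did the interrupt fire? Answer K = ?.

after  0: r0=0xce r1=0x6e r2=0x17 r3=0x69 r4=0xa6  N=0 Z=0
after  1: r0=0xce r1=0x6e r2=0x17 r3=0x69 r4=0xa0  N=1 Z=0
after  2: r0=0xce r1=0x77 r2=0x17 r3=0x69 r4=0xa0  N=0 Z=0
after  3: r0=0xce r1=0x77 r2=0x17 r3=0xa7 r4=0xa0  N=1 Z=0
after  4: r0=0xce r1=0x80 r2=0x17 r3=0xa7 r4=0xa0  N=1 Z=0
after  5: r0=0xce r1=0xb0 r2=0x17 r3=0xa7 r4=0xa0  N=1 Z=0
after  6: r0=0x07 r1=0xb0 r2=0x17 r3=0xa7 r4=0xa0  N=0 Z=0
-- IRQ taken; context saved, return-PC = 7 --

K = 6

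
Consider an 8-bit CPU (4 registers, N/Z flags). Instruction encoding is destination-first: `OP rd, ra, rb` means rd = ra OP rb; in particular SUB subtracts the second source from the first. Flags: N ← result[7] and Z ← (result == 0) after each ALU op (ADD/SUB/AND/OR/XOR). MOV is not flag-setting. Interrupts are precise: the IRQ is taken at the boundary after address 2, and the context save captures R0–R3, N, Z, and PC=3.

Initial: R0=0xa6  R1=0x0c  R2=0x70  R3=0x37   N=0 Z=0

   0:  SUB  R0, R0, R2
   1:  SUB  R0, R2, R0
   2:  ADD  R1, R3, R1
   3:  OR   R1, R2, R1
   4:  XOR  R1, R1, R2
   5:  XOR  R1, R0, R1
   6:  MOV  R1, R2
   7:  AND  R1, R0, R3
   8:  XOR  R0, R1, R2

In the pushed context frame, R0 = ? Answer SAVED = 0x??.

SAVED = 0x3a

after  0: R0=0x36 R1=0x0c R2=0x70 R3=0x37  N=0 Z=0
after  1: R0=0x3a R1=0x0c R2=0x70 R3=0x37  N=0 Z=0
after  2: R0=0x3a R1=0x43 R2=0x70 R3=0x37  N=0 Z=0
-- IRQ taken; context saved, return-PC = 3 --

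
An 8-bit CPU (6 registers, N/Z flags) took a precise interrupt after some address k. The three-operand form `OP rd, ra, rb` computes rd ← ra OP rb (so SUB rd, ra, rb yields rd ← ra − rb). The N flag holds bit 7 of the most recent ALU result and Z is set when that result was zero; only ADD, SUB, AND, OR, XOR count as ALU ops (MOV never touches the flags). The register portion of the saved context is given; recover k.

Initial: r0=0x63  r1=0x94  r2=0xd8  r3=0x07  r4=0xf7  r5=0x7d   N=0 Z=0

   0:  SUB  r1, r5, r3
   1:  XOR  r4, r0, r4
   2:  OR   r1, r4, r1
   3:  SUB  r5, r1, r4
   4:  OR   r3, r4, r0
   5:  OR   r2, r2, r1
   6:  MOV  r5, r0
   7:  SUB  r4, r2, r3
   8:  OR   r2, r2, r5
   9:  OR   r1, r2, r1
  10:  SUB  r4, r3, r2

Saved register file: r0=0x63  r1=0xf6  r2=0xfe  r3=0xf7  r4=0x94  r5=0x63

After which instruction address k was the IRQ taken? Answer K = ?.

after  0: r0=0x63 r1=0x76 r2=0xd8 r3=0x07 r4=0xf7 r5=0x7d  N=0 Z=0
after  1: r0=0x63 r1=0x76 r2=0xd8 r3=0x07 r4=0x94 r5=0x7d  N=1 Z=0
after  2: r0=0x63 r1=0xf6 r2=0xd8 r3=0x07 r4=0x94 r5=0x7d  N=1 Z=0
after  3: r0=0x63 r1=0xf6 r2=0xd8 r3=0x07 r4=0x94 r5=0x62  N=0 Z=0
after  4: r0=0x63 r1=0xf6 r2=0xd8 r3=0xf7 r4=0x94 r5=0x62  N=1 Z=0
after  5: r0=0x63 r1=0xf6 r2=0xfe r3=0xf7 r4=0x94 r5=0x62  N=1 Z=0
after  6: r0=0x63 r1=0xf6 r2=0xfe r3=0xf7 r4=0x94 r5=0x63  N=1 Z=0
-- IRQ taken; context saved, return-PC = 7 --

K = 6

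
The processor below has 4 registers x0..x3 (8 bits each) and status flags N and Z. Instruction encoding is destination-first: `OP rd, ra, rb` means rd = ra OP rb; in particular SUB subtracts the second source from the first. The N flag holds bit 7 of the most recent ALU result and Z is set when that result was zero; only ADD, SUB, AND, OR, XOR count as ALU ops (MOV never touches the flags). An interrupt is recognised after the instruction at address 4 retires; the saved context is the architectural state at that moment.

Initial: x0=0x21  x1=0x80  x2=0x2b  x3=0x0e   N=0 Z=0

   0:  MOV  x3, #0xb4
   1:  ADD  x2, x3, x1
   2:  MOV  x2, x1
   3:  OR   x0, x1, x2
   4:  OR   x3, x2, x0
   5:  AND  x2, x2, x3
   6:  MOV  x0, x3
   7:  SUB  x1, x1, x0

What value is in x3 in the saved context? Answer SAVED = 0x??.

SAVED = 0x80

after  0: x0=0x21 x1=0x80 x2=0x2b x3=0xb4  N=0 Z=0
after  1: x0=0x21 x1=0x80 x2=0x34 x3=0xb4  N=0 Z=0
after  2: x0=0x21 x1=0x80 x2=0x80 x3=0xb4  N=0 Z=0
after  3: x0=0x80 x1=0x80 x2=0x80 x3=0xb4  N=1 Z=0
after  4: x0=0x80 x1=0x80 x2=0x80 x3=0x80  N=1 Z=0
-- IRQ taken; context saved, return-PC = 5 --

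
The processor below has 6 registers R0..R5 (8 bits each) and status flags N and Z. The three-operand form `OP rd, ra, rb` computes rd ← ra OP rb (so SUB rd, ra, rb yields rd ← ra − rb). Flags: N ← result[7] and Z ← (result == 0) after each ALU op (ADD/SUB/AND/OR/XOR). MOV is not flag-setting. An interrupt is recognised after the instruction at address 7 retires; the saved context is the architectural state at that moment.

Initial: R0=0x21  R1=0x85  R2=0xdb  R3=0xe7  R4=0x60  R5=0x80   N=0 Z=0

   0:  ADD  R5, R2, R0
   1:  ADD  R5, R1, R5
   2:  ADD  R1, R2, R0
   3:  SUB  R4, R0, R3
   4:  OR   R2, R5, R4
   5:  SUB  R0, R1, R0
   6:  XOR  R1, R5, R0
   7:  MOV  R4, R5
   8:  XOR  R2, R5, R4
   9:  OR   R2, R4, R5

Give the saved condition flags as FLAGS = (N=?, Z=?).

FLAGS = (N=0, Z=0)

after  0: R0=0x21 R1=0x85 R2=0xdb R3=0xe7 R4=0x60 R5=0xfc  N=1 Z=0
after  1: R0=0x21 R1=0x85 R2=0xdb R3=0xe7 R4=0x60 R5=0x81  N=1 Z=0
after  2: R0=0x21 R1=0xfc R2=0xdb R3=0xe7 R4=0x60 R5=0x81  N=1 Z=0
after  3: R0=0x21 R1=0xfc R2=0xdb R3=0xe7 R4=0x3a R5=0x81  N=0 Z=0
after  4: R0=0x21 R1=0xfc R2=0xbb R3=0xe7 R4=0x3a R5=0x81  N=1 Z=0
after  5: R0=0xdb R1=0xfc R2=0xbb R3=0xe7 R4=0x3a R5=0x81  N=1 Z=0
after  6: R0=0xdb R1=0x5a R2=0xbb R3=0xe7 R4=0x3a R5=0x81  N=0 Z=0
after  7: R0=0xdb R1=0x5a R2=0xbb R3=0xe7 R4=0x81 R5=0x81  N=0 Z=0
-- IRQ taken; context saved, return-PC = 8 --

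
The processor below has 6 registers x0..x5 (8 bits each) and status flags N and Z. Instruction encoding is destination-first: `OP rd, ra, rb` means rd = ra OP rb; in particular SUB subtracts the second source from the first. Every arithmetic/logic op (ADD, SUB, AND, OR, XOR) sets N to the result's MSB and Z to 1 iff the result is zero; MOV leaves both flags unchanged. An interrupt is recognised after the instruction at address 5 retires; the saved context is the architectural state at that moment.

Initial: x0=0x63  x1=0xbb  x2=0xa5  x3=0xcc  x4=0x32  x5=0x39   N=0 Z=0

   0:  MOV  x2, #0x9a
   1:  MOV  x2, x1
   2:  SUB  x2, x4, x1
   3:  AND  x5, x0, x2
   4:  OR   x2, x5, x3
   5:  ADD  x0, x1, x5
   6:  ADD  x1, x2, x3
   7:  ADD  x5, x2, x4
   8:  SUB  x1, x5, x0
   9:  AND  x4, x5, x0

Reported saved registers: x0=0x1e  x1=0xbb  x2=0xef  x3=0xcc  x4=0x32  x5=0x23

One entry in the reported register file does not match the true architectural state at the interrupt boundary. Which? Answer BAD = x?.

BAD = x5

after  0: x0=0x63 x1=0xbb x2=0x9a x3=0xcc x4=0x32 x5=0x39  N=0 Z=0
after  1: x0=0x63 x1=0xbb x2=0xbb x3=0xcc x4=0x32 x5=0x39  N=0 Z=0
after  2: x0=0x63 x1=0xbb x2=0x77 x3=0xcc x4=0x32 x5=0x39  N=0 Z=0
after  3: x0=0x63 x1=0xbb x2=0x77 x3=0xcc x4=0x32 x5=0x63  N=0 Z=0
after  4: x0=0x63 x1=0xbb x2=0xef x3=0xcc x4=0x32 x5=0x63  N=1 Z=0
after  5: x0=0x1e x1=0xbb x2=0xef x3=0xcc x4=0x32 x5=0x63  N=0 Z=0
-- IRQ taken; context saved, return-PC = 6 --
mismatch: x5: reported 0x23 vs actual 0x63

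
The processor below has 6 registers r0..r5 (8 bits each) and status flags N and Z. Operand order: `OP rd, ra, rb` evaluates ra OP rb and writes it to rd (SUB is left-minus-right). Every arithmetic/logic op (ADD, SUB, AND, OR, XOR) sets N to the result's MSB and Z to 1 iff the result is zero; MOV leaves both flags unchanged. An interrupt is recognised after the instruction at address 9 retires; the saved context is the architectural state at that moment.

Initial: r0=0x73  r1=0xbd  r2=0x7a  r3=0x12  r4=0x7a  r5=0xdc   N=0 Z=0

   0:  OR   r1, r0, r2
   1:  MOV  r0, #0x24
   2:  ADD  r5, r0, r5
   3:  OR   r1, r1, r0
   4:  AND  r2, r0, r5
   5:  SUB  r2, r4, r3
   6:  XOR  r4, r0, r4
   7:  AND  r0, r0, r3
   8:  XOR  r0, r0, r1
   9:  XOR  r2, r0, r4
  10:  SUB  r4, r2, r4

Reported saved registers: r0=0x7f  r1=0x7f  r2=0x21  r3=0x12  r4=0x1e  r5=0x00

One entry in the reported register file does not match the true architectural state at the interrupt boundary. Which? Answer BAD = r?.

BAD = r4

after  0: r0=0x73 r1=0x7b r2=0x7a r3=0x12 r4=0x7a r5=0xdc  N=0 Z=0
after  1: r0=0x24 r1=0x7b r2=0x7a r3=0x12 r4=0x7a r5=0xdc  N=0 Z=0
after  2: r0=0x24 r1=0x7b r2=0x7a r3=0x12 r4=0x7a r5=0x00  N=0 Z=1
after  3: r0=0x24 r1=0x7f r2=0x7a r3=0x12 r4=0x7a r5=0x00  N=0 Z=0
after  4: r0=0x24 r1=0x7f r2=0x00 r3=0x12 r4=0x7a r5=0x00  N=0 Z=1
after  5: r0=0x24 r1=0x7f r2=0x68 r3=0x12 r4=0x7a r5=0x00  N=0 Z=0
after  6: r0=0x24 r1=0x7f r2=0x68 r3=0x12 r4=0x5e r5=0x00  N=0 Z=0
after  7: r0=0x00 r1=0x7f r2=0x68 r3=0x12 r4=0x5e r5=0x00  N=0 Z=1
after  8: r0=0x7f r1=0x7f r2=0x68 r3=0x12 r4=0x5e r5=0x00  N=0 Z=0
after  9: r0=0x7f r1=0x7f r2=0x21 r3=0x12 r4=0x5e r5=0x00  N=0 Z=0
-- IRQ taken; context saved, return-PC = 10 --
mismatch: r4: reported 0x1e vs actual 0x5e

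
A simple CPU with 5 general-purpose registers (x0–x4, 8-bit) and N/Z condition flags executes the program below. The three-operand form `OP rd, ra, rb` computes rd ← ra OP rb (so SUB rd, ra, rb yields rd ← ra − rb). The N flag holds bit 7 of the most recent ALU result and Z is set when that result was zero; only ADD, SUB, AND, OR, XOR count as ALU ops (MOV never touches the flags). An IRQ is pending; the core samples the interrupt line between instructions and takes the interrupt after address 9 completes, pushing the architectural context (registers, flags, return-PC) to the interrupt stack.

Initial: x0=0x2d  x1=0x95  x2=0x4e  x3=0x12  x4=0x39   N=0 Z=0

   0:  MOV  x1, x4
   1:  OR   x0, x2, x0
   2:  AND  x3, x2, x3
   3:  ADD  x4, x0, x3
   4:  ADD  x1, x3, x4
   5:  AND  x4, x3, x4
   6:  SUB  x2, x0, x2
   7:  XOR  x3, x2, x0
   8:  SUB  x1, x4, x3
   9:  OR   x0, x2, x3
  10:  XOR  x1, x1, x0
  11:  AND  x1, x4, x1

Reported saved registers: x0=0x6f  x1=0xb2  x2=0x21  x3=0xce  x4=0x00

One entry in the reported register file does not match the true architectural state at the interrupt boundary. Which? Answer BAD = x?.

BAD = x3

after  0: x0=0x2d x1=0x39 x2=0x4e x3=0x12 x4=0x39  N=0 Z=0
after  1: x0=0x6f x1=0x39 x2=0x4e x3=0x12 x4=0x39  N=0 Z=0
after  2: x0=0x6f x1=0x39 x2=0x4e x3=0x02 x4=0x39  N=0 Z=0
after  3: x0=0x6f x1=0x39 x2=0x4e x3=0x02 x4=0x71  N=0 Z=0
after  4: x0=0x6f x1=0x73 x2=0x4e x3=0x02 x4=0x71  N=0 Z=0
after  5: x0=0x6f x1=0x73 x2=0x4e x3=0x02 x4=0x00  N=0 Z=1
after  6: x0=0x6f x1=0x73 x2=0x21 x3=0x02 x4=0x00  N=0 Z=0
after  7: x0=0x6f x1=0x73 x2=0x21 x3=0x4e x4=0x00  N=0 Z=0
after  8: x0=0x6f x1=0xb2 x2=0x21 x3=0x4e x4=0x00  N=1 Z=0
after  9: x0=0x6f x1=0xb2 x2=0x21 x3=0x4e x4=0x00  N=0 Z=0
-- IRQ taken; context saved, return-PC = 10 --
mismatch: x3: reported 0xce vs actual 0x4e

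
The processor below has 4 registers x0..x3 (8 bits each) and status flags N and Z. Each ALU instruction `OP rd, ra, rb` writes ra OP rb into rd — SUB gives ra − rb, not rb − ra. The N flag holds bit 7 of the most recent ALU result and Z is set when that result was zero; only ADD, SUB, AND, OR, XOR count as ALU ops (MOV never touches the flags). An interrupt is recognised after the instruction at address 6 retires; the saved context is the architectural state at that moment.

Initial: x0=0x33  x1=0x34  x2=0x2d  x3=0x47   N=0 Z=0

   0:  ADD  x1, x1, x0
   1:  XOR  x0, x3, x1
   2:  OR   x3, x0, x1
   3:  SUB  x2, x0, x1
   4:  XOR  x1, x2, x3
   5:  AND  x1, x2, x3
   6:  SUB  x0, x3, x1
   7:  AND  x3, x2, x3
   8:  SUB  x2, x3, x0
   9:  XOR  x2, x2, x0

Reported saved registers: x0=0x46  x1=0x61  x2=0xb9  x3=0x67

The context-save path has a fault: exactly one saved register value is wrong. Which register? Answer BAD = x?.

after  0: x0=0x33 x1=0x67 x2=0x2d x3=0x47  N=0 Z=0
after  1: x0=0x20 x1=0x67 x2=0x2d x3=0x47  N=0 Z=0
after  2: x0=0x20 x1=0x67 x2=0x2d x3=0x67  N=0 Z=0
after  3: x0=0x20 x1=0x67 x2=0xb9 x3=0x67  N=1 Z=0
after  4: x0=0x20 x1=0xde x2=0xb9 x3=0x67  N=1 Z=0
after  5: x0=0x20 x1=0x21 x2=0xb9 x3=0x67  N=0 Z=0
after  6: x0=0x46 x1=0x21 x2=0xb9 x3=0x67  N=0 Z=0
-- IRQ taken; context saved, return-PC = 7 --
mismatch: x1: reported 0x61 vs actual 0x21

BAD = x1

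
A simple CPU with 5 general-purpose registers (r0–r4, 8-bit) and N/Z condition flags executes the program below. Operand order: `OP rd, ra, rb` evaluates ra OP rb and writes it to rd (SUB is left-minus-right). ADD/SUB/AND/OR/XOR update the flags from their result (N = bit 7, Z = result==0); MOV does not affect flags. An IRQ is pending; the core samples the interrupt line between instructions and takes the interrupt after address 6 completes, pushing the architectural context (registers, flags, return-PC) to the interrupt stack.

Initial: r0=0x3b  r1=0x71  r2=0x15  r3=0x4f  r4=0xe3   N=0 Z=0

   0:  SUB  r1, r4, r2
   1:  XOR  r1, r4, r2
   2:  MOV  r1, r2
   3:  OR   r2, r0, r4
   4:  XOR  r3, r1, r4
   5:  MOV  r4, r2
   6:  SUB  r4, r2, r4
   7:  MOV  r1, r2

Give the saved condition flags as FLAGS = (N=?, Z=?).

after  0: r0=0x3b r1=0xce r2=0x15 r3=0x4f r4=0xe3  N=1 Z=0
after  1: r0=0x3b r1=0xf6 r2=0x15 r3=0x4f r4=0xe3  N=1 Z=0
after  2: r0=0x3b r1=0x15 r2=0x15 r3=0x4f r4=0xe3  N=1 Z=0
after  3: r0=0x3b r1=0x15 r2=0xfb r3=0x4f r4=0xe3  N=1 Z=0
after  4: r0=0x3b r1=0x15 r2=0xfb r3=0xf6 r4=0xe3  N=1 Z=0
after  5: r0=0x3b r1=0x15 r2=0xfb r3=0xf6 r4=0xfb  N=1 Z=0
after  6: r0=0x3b r1=0x15 r2=0xfb r3=0xf6 r4=0x00  N=0 Z=1
-- IRQ taken; context saved, return-PC = 7 --

FLAGS = (N=0, Z=1)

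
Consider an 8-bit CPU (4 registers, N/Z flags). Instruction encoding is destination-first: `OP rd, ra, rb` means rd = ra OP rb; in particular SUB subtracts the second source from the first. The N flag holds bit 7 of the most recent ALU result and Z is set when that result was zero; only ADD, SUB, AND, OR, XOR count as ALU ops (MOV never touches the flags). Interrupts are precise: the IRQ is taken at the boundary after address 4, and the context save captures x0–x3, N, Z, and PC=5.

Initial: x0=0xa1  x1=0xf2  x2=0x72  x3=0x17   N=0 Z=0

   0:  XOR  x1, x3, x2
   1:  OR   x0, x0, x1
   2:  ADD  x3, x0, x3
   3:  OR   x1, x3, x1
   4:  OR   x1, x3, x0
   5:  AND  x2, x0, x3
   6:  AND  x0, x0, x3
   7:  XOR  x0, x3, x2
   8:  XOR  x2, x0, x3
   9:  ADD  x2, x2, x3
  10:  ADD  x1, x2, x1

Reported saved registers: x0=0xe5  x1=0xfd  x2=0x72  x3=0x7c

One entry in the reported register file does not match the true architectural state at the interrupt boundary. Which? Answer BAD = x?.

BAD = x3

after  0: x0=0xa1 x1=0x65 x2=0x72 x3=0x17  N=0 Z=0
after  1: x0=0xe5 x1=0x65 x2=0x72 x3=0x17  N=1 Z=0
after  2: x0=0xe5 x1=0x65 x2=0x72 x3=0xfc  N=1 Z=0
after  3: x0=0xe5 x1=0xfd x2=0x72 x3=0xfc  N=1 Z=0
after  4: x0=0xe5 x1=0xfd x2=0x72 x3=0xfc  N=1 Z=0
-- IRQ taken; context saved, return-PC = 5 --
mismatch: x3: reported 0x7c vs actual 0xfc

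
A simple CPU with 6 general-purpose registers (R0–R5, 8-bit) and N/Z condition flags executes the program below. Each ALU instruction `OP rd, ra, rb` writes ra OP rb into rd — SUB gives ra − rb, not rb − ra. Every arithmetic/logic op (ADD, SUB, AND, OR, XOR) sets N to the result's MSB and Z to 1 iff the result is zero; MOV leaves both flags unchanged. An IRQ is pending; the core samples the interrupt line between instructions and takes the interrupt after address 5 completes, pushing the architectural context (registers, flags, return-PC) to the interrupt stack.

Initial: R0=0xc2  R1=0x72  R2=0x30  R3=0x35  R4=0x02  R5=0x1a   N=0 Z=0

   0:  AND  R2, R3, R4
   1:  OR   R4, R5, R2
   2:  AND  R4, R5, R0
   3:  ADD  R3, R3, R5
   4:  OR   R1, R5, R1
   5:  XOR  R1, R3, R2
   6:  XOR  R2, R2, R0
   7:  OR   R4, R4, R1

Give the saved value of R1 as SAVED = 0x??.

SAVED = 0x4f

after  0: R0=0xc2 R1=0x72 R2=0x00 R3=0x35 R4=0x02 R5=0x1a  N=0 Z=1
after  1: R0=0xc2 R1=0x72 R2=0x00 R3=0x35 R4=0x1a R5=0x1a  N=0 Z=0
after  2: R0=0xc2 R1=0x72 R2=0x00 R3=0x35 R4=0x02 R5=0x1a  N=0 Z=0
after  3: R0=0xc2 R1=0x72 R2=0x00 R3=0x4f R4=0x02 R5=0x1a  N=0 Z=0
after  4: R0=0xc2 R1=0x7a R2=0x00 R3=0x4f R4=0x02 R5=0x1a  N=0 Z=0
after  5: R0=0xc2 R1=0x4f R2=0x00 R3=0x4f R4=0x02 R5=0x1a  N=0 Z=0
-- IRQ taken; context saved, return-PC = 6 --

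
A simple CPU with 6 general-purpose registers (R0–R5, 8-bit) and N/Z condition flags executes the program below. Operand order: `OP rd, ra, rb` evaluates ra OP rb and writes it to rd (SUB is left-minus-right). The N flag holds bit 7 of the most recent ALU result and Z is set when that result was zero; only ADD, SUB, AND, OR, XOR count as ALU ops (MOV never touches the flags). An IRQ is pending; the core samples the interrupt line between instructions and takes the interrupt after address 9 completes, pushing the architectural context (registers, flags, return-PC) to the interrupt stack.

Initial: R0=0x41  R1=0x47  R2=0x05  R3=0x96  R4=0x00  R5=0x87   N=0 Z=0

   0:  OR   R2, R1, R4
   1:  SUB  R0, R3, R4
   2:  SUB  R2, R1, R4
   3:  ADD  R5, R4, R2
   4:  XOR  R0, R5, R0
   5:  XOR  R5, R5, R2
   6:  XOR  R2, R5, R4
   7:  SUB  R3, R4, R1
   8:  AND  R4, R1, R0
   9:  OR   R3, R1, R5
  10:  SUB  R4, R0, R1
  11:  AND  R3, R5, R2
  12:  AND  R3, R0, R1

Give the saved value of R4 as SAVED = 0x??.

SAVED = 0x41

after  0: R0=0x41 R1=0x47 R2=0x47 R3=0x96 R4=0x00 R5=0x87  N=0 Z=0
after  1: R0=0x96 R1=0x47 R2=0x47 R3=0x96 R4=0x00 R5=0x87  N=1 Z=0
after  2: R0=0x96 R1=0x47 R2=0x47 R3=0x96 R4=0x00 R5=0x87  N=0 Z=0
after  3: R0=0x96 R1=0x47 R2=0x47 R3=0x96 R4=0x00 R5=0x47  N=0 Z=0
after  4: R0=0xd1 R1=0x47 R2=0x47 R3=0x96 R4=0x00 R5=0x47  N=1 Z=0
after  5: R0=0xd1 R1=0x47 R2=0x47 R3=0x96 R4=0x00 R5=0x00  N=0 Z=1
after  6: R0=0xd1 R1=0x47 R2=0x00 R3=0x96 R4=0x00 R5=0x00  N=0 Z=1
after  7: R0=0xd1 R1=0x47 R2=0x00 R3=0xb9 R4=0x00 R5=0x00  N=1 Z=0
after  8: R0=0xd1 R1=0x47 R2=0x00 R3=0xb9 R4=0x41 R5=0x00  N=0 Z=0
after  9: R0=0xd1 R1=0x47 R2=0x00 R3=0x47 R4=0x41 R5=0x00  N=0 Z=0
-- IRQ taken; context saved, return-PC = 10 --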